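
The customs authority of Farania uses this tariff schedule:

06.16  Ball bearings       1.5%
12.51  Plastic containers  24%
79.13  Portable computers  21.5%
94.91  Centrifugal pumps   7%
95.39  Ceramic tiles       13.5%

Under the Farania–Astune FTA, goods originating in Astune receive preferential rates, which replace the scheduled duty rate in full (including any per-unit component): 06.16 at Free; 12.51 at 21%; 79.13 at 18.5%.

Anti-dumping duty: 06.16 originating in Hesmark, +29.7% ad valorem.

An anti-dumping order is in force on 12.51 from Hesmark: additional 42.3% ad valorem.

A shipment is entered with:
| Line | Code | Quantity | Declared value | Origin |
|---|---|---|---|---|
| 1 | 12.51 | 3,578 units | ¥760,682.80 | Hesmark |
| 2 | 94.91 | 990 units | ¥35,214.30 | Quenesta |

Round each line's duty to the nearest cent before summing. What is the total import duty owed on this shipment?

¥506,797.70

Line 1 (12.51, Hesmark, 3,578 units, ¥760,682.80):
Base rate for 12.51 is 24%.
12.51 has an FTA preferential rate, but origin Hesmark is not Astune; base rate stands.
Additional duty on 12.51 from Hesmark: +42.3%. Applied ad valorem rate: 24% + 42.3% = 66.3%.
Duty = ¥760,682.80 × 66.3% = ¥504,332.70.
Line 2 (94.91, Quenesta, 990 units, ¥35,214.30):
Base rate for 94.91 is 7%.
Duty = ¥35,214.30 × 7% = ¥2,465.00.
Total = ¥504,332.70 + ¥2,465.00 = ¥506,797.70.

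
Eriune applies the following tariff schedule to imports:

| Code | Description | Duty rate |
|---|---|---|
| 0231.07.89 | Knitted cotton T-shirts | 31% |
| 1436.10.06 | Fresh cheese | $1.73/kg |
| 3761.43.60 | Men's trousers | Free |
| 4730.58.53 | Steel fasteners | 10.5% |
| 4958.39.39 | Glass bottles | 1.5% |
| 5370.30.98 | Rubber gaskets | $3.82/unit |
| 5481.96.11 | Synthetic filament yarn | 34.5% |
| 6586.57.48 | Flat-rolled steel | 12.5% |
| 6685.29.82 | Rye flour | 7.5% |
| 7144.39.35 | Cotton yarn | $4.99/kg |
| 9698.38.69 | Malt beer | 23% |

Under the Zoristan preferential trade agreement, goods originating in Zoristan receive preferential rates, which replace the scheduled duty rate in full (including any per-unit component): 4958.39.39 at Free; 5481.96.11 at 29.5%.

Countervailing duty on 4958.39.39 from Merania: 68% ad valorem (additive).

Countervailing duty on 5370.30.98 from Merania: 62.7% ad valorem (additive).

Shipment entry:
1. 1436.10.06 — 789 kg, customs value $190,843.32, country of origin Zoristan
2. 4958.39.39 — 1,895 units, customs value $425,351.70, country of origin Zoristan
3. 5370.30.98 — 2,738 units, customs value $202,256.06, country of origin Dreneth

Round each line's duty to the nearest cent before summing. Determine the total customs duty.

$11,824.13

Line 1 (1436.10.06, Zoristan, 789 kg, $190,843.32):
Base rate for 1436.10.06 is $1.73/kg.
Origin Zoristan is the FTA partner but 1436.10.06 is not on the preference list; base rate stands.
Duty = 789 × $1.73 = $1,364.97.
Line 2 (4958.39.39, Zoristan, 1,895 units, $425,351.70):
Base rate for 4958.39.39 is 1.5%.
Origin Zoristan qualifies under the Eriune–Zoristan agreement and 4958.39.39 is covered: preferential rate Free applies instead.
The additional-duty order on 4958.39.39 targets Merania, not Zoristan; it does not apply.
Duty = $425,351.70 × 0% = $0.00.
Line 3 (5370.30.98, Dreneth, 2,738 units, $202,256.06):
Base rate for 5370.30.98 is $3.82/unit.
The additional-duty order on 5370.30.98 targets Merania, not Dreneth; it does not apply.
Duty = 2,738 × $3.82 = $10,459.16.
Total = $1,364.97 + $0.00 + $10,459.16 = $11,824.13.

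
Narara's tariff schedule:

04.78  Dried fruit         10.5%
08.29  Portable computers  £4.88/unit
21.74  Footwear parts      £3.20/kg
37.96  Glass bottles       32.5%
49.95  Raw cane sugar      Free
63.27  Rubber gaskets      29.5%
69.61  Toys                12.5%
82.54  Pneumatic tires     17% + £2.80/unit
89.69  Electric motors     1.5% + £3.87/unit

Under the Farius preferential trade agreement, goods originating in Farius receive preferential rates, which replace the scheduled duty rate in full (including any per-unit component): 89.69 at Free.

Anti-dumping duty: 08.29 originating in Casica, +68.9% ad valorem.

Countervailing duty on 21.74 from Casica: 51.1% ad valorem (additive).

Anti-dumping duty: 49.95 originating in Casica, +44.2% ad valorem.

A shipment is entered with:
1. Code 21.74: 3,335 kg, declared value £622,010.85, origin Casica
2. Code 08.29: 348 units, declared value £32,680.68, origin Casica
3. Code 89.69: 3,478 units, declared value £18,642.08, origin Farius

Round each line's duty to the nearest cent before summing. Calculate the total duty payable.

£352,734.77

Line 1 (21.74, Casica, 3,335 kg, £622,010.85):
Base rate for 21.74 is £3.20/kg.
Additional duty on 21.74 from Casica: +51.1% ad valorem. Applied ad valorem rate = 51.1%.
Duty = £622,010.85 × 51.1% + 3,335 × £3.20 = £328,519.54.
Line 2 (08.29, Casica, 348 units, £32,680.68):
Base rate for 08.29 is £4.88/unit.
Additional duty on 08.29 from Casica: +68.9% ad valorem. Applied ad valorem rate = 68.9%.
Duty = £32,680.68 × 68.9% + 348 × £4.88 = £24,215.23.
Line 3 (89.69, Farius, 3,478 units, £18,642.08):
Base rate for 89.69 is 1.5% + £3.87/unit.
Origin Farius qualifies under the Narara–Farius agreement and 89.69 is covered: preferential rate Free applies instead.
Duty = £18,642.08 × 0% = £0.00.
Total = £328,519.54 + £24,215.23 + £0.00 = £352,734.77.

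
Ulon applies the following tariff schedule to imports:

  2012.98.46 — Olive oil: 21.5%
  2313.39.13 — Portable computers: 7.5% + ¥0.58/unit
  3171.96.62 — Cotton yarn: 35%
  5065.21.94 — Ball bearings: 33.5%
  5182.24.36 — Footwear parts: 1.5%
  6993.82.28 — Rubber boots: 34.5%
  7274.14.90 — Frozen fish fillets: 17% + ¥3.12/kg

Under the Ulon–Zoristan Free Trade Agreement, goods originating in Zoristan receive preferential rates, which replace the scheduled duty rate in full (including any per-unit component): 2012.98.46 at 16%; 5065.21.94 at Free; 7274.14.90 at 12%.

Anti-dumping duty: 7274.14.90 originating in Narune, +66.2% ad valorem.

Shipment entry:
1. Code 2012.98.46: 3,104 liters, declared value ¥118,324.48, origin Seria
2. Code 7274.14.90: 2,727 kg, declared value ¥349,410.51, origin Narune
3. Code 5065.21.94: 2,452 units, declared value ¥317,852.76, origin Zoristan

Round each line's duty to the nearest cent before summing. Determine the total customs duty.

Line 1 (2012.98.46, Seria, 3,104 liters, ¥118,324.48):
Base rate for 2012.98.46 is 21.5%.
2012.98.46 has an FTA preferential rate, but origin Seria is not Zoristan; base rate stands.
Duty = ¥118,324.48 × 21.5% = ¥25,439.76.
Line 2 (7274.14.90, Narune, 2,727 kg, ¥349,410.51):
Base rate for 7274.14.90 is 17% + ¥3.12/kg.
7274.14.90 has an FTA preferential rate, but origin Narune is not Zoristan; base rate stands.
Additional duty on 7274.14.90 from Narune: +66.2%. Applied ad valorem rate: 17% + 66.2% = 83.2%.
Duty = ¥349,410.51 × 83.2% + 2,727 × ¥3.12 = ¥299,217.78.
Line 3 (5065.21.94, Zoristan, 2,452 units, ¥317,852.76):
Base rate for 5065.21.94 is 33.5%.
Origin Zoristan qualifies under the Ulon–Zoristan agreement and 5065.21.94 is covered: preferential rate Free applies instead.
Duty = ¥317,852.76 × 0% = ¥0.00.
Total = ¥25,439.76 + ¥299,217.78 + ¥0.00 = ¥324,657.54.

¥324,657.54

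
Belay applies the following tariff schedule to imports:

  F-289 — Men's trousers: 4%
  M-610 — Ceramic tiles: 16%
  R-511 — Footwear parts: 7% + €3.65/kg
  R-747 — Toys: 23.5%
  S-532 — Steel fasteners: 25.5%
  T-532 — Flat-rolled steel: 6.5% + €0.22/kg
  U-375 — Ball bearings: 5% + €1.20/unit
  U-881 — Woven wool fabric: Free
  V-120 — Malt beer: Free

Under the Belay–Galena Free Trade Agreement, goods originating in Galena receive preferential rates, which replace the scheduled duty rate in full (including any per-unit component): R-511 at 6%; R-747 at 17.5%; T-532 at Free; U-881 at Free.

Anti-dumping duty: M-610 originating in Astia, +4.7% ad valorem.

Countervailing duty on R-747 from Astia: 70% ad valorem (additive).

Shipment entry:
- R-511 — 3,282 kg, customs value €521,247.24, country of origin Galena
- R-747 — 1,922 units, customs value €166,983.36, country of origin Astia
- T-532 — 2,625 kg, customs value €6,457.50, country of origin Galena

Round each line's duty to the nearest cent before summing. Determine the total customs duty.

€187,404.27

Line 1 (R-511, Galena, 3,282 kg, €521,247.24):
Base rate for R-511 is 7% + €3.65/kg.
Origin Galena qualifies under the Belay–Galena agreement and R-511 is covered: preferential rate 6% applies instead.
Duty = €521,247.24 × 6% = €31,274.83.
Line 2 (R-747, Astia, 1,922 units, €166,983.36):
Base rate for R-747 is 23.5%.
R-747 has an FTA preferential rate, but origin Astia is not Galena; base rate stands.
Additional duty on R-747 from Astia: +70%. Applied ad valorem rate: 23.5% + 70% = 93.5%.
Duty = €166,983.36 × 93.5% = €156,129.44.
Line 3 (T-532, Galena, 2,625 kg, €6,457.50):
Base rate for T-532 is 6.5% + €0.22/kg.
Origin Galena qualifies under the Belay–Galena agreement and T-532 is covered: preferential rate Free applies instead.
Duty = €6,457.50 × 0% = €0.00.
Total = €31,274.83 + €156,129.44 + €0.00 = €187,404.27.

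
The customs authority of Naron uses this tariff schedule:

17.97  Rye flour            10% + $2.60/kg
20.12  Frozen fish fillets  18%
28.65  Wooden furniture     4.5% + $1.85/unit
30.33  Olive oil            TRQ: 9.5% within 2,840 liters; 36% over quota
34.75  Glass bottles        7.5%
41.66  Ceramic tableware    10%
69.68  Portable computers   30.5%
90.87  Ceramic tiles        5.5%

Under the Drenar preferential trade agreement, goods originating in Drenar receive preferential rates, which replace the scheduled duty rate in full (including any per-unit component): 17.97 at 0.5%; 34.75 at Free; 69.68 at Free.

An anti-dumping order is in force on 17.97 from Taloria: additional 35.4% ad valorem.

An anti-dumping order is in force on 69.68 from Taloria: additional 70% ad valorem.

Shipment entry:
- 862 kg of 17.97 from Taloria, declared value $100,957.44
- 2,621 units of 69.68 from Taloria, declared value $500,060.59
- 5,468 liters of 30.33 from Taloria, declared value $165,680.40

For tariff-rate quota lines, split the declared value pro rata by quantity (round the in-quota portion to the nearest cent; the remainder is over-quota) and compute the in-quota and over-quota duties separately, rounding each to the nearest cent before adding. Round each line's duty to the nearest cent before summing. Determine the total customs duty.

$587,477.93

Line 1 (17.97, Taloria, 862 kg, $100,957.44):
Base rate for 17.97 is 10% + $2.60/kg.
17.97 has an FTA preferential rate, but origin Taloria is not Drenar; base rate stands.
Additional duty on 17.97 from Taloria: +35.4%. Applied ad valorem rate: 10% + 35.4% = 45.4%.
Duty = $100,957.44 × 45.4% + 862 × $2.60 = $48,075.88.
Line 2 (69.68, Taloria, 2,621 units, $500,060.59):
Base rate for 69.68 is 30.5%.
69.68 has an FTA preferential rate, but origin Taloria is not Drenar; base rate stands.
Additional duty on 69.68 from Taloria: +70%. Applied ad valorem rate: 30.5% + 70% = 100.5%.
Duty = $500,060.59 × 100.5% = $502,560.89.
Line 3 (30.33, Taloria, 5,468 liters, $165,680.40):
Code 30.33 is under a tariff-rate quota (threshold 2,840 liters). In-quota: 2,840 liters at 9.5%; over-quota: 2,628 liters at 36%.
Pro-rata value split: in-quota = $165,680.40 × 2,840/5,468 = $86,052.00; over-quota = $165,680.40 − $86,052.00 = $79,628.40.
In-quota duty = $86,052.00 × 9.5% = $8,174.94. Over-quota duty = $79,628.40 × 36% = $28,666.22.
Line duty = $8,174.94 + $28,666.22 = $36,841.16.
Total = $48,075.88 + $502,560.89 + $36,841.16 = $587,477.93.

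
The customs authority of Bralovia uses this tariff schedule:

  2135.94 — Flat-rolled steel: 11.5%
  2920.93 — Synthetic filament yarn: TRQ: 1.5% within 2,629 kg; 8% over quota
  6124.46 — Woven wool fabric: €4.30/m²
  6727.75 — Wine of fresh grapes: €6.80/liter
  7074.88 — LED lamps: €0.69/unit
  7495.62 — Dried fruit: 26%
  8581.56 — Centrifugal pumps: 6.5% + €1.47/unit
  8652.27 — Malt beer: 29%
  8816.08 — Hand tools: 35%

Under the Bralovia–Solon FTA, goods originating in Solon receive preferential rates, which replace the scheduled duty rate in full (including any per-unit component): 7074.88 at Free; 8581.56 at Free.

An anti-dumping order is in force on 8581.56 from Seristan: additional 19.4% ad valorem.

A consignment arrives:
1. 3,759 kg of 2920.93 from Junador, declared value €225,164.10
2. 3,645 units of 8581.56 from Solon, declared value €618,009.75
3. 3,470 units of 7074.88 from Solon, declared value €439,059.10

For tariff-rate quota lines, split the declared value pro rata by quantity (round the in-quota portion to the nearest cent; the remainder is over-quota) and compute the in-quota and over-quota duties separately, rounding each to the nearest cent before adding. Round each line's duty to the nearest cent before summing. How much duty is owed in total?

Line 1 (2920.93, Junador, 3,759 kg, €225,164.10):
Code 2920.93 is under a tariff-rate quota (threshold 2,629 kg). In-quota: 2,629 kg at 1.5%; over-quota: 1,130 kg at 8%.
Pro-rata value split: in-quota = €225,164.10 × 2,629/3,759 = €157,477.10; over-quota = €225,164.10 − €157,477.10 = €67,687.00.
In-quota duty = €157,477.10 × 1.5% = €2,362.16. Over-quota duty = €67,687.00 × 8% = €5,414.96.
Line duty = €2,362.16 + €5,414.96 = €7,777.12.
Line 2 (8581.56, Solon, 3,645 units, €618,009.75):
Base rate for 8581.56 is 6.5% + €1.47/unit.
Origin Solon qualifies under the Bralovia–Solon agreement and 8581.56 is covered: preferential rate Free applies instead.
The additional-duty order on 8581.56 targets Seristan, not Solon; it does not apply.
Duty = €618,009.75 × 0% = €0.00.
Line 3 (7074.88, Solon, 3,470 units, €439,059.10):
Base rate for 7074.88 is €0.69/unit.
Origin Solon qualifies under the Bralovia–Solon agreement and 7074.88 is covered: preferential rate Free applies instead.
Duty = €439,059.10 × 0% = €0.00.
Total = €7,777.12 + €0.00 + €0.00 = €7,777.12.

€7,777.12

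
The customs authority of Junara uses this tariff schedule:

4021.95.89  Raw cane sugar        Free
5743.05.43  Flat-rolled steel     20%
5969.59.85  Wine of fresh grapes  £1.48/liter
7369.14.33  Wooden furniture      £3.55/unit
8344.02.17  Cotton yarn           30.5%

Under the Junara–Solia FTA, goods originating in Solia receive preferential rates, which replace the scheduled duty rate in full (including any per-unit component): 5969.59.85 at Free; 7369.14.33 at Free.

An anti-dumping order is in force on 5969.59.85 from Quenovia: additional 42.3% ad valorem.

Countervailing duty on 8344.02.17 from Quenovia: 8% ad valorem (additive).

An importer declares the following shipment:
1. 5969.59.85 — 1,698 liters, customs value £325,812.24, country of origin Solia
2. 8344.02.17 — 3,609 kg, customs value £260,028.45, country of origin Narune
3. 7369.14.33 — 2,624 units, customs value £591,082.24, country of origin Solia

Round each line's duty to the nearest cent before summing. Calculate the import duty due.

£79,308.68

Line 1 (5969.59.85, Solia, 1,698 liters, £325,812.24):
Base rate for 5969.59.85 is £1.48/liter.
Origin Solia qualifies under the Junara–Solia agreement and 5969.59.85 is covered: preferential rate Free applies instead.
The additional-duty order on 5969.59.85 targets Quenovia, not Solia; it does not apply.
Duty = £325,812.24 × 0% = £0.00.
Line 2 (8344.02.17, Narune, 3,609 kg, £260,028.45):
Base rate for 8344.02.17 is 30.5%.
The additional-duty order on 8344.02.17 targets Quenovia, not Narune; it does not apply.
Duty = £260,028.45 × 30.5% = £79,308.68.
Line 3 (7369.14.33, Solia, 2,624 units, £591,082.24):
Base rate for 7369.14.33 is £3.55/unit.
Origin Solia qualifies under the Junara–Solia agreement and 7369.14.33 is covered: preferential rate Free applies instead.
Duty = £591,082.24 × 0% = £0.00.
Total = £0.00 + £79,308.68 + £0.00 = £79,308.68.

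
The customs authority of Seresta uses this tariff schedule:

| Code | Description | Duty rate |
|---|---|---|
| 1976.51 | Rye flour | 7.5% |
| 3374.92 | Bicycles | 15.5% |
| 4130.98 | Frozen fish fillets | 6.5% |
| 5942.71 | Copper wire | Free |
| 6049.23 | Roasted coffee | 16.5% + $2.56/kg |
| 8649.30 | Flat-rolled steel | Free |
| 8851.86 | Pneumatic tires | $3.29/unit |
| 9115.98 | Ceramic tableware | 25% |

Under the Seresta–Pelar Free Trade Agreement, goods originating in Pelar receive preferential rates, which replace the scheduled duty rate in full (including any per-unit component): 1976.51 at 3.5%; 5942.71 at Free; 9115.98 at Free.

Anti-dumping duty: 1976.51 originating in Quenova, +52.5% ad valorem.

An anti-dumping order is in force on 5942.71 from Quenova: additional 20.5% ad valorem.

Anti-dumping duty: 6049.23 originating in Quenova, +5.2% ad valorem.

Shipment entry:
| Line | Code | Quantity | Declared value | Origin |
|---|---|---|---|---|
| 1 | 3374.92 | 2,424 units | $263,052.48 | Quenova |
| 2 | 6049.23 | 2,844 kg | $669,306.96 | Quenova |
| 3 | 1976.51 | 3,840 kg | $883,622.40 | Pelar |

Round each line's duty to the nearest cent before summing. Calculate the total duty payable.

Line 1 (3374.92, Quenova, 2,424 units, $263,052.48):
Base rate for 3374.92 is 15.5%.
Duty = $263,052.48 × 15.5% = $40,773.13.
Line 2 (6049.23, Quenova, 2,844 kg, $669,306.96):
Base rate for 6049.23 is 16.5% + $2.56/kg.
Additional duty on 6049.23 from Quenova: +5.2%. Applied ad valorem rate: 16.5% + 5.2% = 21.7%.
Duty = $669,306.96 × 21.7% + 2,844 × $2.56 = $152,520.25.
Line 3 (1976.51, Pelar, 3,840 kg, $883,622.40):
Base rate for 1976.51 is 7.5%.
Origin Pelar qualifies under the Seresta–Pelar agreement and 1976.51 is covered: preferential rate 3.5% applies instead.
The additional-duty order on 1976.51 targets Quenova, not Pelar; it does not apply.
Duty = $883,622.40 × 3.5% = $30,926.78.
Total = $40,773.13 + $152,520.25 + $30,926.78 = $224,220.16.

$224,220.16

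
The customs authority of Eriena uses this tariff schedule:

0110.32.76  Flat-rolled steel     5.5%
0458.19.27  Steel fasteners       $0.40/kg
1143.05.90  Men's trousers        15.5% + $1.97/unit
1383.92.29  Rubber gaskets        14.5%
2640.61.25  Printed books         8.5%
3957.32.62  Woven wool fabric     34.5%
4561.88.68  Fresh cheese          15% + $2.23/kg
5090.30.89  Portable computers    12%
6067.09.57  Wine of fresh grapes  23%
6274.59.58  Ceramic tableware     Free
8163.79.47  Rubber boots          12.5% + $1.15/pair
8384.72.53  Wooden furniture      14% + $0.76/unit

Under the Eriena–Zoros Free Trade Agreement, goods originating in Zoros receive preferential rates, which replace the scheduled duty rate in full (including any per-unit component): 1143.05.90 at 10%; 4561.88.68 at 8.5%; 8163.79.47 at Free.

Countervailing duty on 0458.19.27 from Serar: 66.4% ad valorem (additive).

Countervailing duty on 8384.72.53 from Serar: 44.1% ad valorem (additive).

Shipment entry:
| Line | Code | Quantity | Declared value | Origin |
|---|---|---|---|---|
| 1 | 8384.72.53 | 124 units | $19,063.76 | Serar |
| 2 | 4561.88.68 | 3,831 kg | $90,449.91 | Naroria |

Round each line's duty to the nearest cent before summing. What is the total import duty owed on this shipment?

Line 1 (8384.72.53, Serar, 124 units, $19,063.76):
Base rate for 8384.72.53 is 14% + $0.76/unit.
Additional duty on 8384.72.53 from Serar: +44.1%. Applied ad valorem rate: 14% + 44.1% = 58.1%.
Duty = $19,063.76 × 58.1% + 124 × $0.76 = $11,170.28.
Line 2 (4561.88.68, Naroria, 3,831 kg, $90,449.91):
Base rate for 4561.88.68 is 15% + $2.23/kg.
4561.88.68 has an FTA preferential rate, but origin Naroria is not Zoros; base rate stands.
Duty = $90,449.91 × 15% + 3,831 × $2.23 = $22,110.62.
Total = $11,170.28 + $22,110.62 = $33,280.90.

$33,280.90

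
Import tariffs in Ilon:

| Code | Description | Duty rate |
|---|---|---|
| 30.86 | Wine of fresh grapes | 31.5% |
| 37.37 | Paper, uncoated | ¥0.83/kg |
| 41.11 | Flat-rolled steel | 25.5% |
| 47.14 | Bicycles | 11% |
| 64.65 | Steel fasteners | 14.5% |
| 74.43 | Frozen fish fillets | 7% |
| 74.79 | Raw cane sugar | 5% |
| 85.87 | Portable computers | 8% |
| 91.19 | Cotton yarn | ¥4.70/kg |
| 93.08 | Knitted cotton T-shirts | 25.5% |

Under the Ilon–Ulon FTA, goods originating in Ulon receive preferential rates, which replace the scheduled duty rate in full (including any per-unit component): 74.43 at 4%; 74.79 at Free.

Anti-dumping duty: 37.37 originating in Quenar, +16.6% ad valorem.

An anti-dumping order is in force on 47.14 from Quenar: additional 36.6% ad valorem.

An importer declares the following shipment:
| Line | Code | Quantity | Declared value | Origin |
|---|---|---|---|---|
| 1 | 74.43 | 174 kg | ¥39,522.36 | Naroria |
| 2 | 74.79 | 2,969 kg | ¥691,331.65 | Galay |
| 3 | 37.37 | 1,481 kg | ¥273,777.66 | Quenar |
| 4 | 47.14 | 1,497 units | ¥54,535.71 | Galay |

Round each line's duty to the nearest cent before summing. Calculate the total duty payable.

Line 1 (74.43, Naroria, 174 kg, ¥39,522.36):
Base rate for 74.43 is 7%.
74.43 has an FTA preferential rate, but origin Naroria is not Ulon; base rate stands.
Duty = ¥39,522.36 × 7% = ¥2,766.57.
Line 2 (74.79, Galay, 2,969 kg, ¥691,331.65):
Base rate for 74.79 is 5%.
74.79 has an FTA preferential rate, but origin Galay is not Ulon; base rate stands.
Duty = ¥691,331.65 × 5% = ¥34,566.58.
Line 3 (37.37, Quenar, 1,481 kg, ¥273,777.66):
Base rate for 37.37 is ¥0.83/kg.
Additional duty on 37.37 from Quenar: +16.6% ad valorem. Applied ad valorem rate = 16.6%.
Duty = ¥273,777.66 × 16.6% + 1,481 × ¥0.83 = ¥46,676.32.
Line 4 (47.14, Galay, 1,497 units, ¥54,535.71):
Base rate for 47.14 is 11%.
The additional-duty order on 47.14 targets Quenar, not Galay; it does not apply.
Duty = ¥54,535.71 × 11% = ¥5,998.93.
Total = ¥2,766.57 + ¥34,566.58 + ¥46,676.32 + ¥5,998.93 = ¥90,008.40.

¥90,008.40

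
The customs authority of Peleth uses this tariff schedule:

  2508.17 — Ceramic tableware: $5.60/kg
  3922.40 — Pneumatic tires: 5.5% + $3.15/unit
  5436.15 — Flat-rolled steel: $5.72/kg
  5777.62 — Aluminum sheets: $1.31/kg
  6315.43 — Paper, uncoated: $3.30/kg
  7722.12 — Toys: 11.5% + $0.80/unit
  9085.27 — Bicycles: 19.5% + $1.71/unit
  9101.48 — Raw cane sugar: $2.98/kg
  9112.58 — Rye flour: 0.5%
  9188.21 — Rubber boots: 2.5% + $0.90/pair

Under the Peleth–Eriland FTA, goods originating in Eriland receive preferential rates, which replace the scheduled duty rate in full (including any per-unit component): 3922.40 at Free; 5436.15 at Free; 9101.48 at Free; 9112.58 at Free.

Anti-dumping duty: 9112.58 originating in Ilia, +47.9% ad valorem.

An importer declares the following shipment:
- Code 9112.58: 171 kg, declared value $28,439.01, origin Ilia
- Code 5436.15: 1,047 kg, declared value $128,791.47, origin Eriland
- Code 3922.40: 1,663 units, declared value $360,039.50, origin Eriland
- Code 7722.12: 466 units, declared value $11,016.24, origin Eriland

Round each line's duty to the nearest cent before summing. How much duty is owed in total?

Line 1 (9112.58, Ilia, 171 kg, $28,439.01):
Base rate for 9112.58 is 0.5%.
9112.58 has an FTA preferential rate, but origin Ilia is not Eriland; base rate stands.
Additional duty on 9112.58 from Ilia: +47.9%. Applied ad valorem rate: 0.5% + 47.9% = 48.4%.
Duty = $28,439.01 × 48.4% = $13,764.48.
Line 2 (5436.15, Eriland, 1,047 kg, $128,791.47):
Base rate for 5436.15 is $5.72/kg.
Origin Eriland qualifies under the Peleth–Eriland agreement and 5436.15 is covered: preferential rate Free applies instead.
Duty = $128,791.47 × 0% = $0.00.
Line 3 (3922.40, Eriland, 1,663 units, $360,039.50):
Base rate for 3922.40 is 5.5% + $3.15/unit.
Origin Eriland qualifies under the Peleth–Eriland agreement and 3922.40 is covered: preferential rate Free applies instead.
Duty = $360,039.50 × 0% = $0.00.
Line 4 (7722.12, Eriland, 466 units, $11,016.24):
Base rate for 7722.12 is 11.5% + $0.80/unit.
Origin Eriland is the FTA partner but 7722.12 is not on the preference list; base rate stands.
Duty = $11,016.24 × 11.5% + 466 × $0.80 = $1,639.67.
Total = $13,764.48 + $0.00 + $0.00 + $1,639.67 = $15,404.15.

$15,404.15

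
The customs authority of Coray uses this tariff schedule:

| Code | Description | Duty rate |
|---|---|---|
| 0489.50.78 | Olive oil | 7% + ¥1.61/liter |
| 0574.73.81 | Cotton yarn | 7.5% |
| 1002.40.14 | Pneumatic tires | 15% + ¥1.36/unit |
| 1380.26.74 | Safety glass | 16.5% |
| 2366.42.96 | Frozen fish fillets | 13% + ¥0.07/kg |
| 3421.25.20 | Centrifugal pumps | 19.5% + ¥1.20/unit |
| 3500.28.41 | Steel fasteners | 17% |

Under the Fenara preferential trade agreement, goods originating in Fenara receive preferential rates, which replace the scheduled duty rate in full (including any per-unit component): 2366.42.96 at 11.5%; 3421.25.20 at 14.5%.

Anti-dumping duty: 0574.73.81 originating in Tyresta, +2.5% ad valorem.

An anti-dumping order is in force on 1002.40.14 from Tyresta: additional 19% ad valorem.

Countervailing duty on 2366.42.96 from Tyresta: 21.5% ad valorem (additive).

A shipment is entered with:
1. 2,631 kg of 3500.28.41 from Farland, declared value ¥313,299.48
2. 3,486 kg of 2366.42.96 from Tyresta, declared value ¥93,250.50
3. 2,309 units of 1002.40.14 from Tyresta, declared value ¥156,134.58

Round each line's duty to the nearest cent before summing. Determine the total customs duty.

¥141,902.35

Line 1 (3500.28.41, Farland, 2,631 kg, ¥313,299.48):
Base rate for 3500.28.41 is 17%.
Duty = ¥313,299.48 × 17% = ¥53,260.91.
Line 2 (2366.42.96, Tyresta, 3,486 kg, ¥93,250.50):
Base rate for 2366.42.96 is 13% + ¥0.07/kg.
2366.42.96 has an FTA preferential rate, but origin Tyresta is not Fenara; base rate stands.
Additional duty on 2366.42.96 from Tyresta: +21.5%. Applied ad valorem rate: 13% + 21.5% = 34.5%.
Duty = ¥93,250.50 × 34.5% + 3,486 × ¥0.07 = ¥32,415.44.
Line 3 (1002.40.14, Tyresta, 2,309 units, ¥156,134.58):
Base rate for 1002.40.14 is 15% + ¥1.36/unit.
Additional duty on 1002.40.14 from Tyresta: +19%. Applied ad valorem rate: 15% + 19% = 34%.
Duty = ¥156,134.58 × 34% + 2,309 × ¥1.36 = ¥56,226.00.
Total = ¥53,260.91 + ¥32,415.44 + ¥56,226.00 = ¥141,902.35.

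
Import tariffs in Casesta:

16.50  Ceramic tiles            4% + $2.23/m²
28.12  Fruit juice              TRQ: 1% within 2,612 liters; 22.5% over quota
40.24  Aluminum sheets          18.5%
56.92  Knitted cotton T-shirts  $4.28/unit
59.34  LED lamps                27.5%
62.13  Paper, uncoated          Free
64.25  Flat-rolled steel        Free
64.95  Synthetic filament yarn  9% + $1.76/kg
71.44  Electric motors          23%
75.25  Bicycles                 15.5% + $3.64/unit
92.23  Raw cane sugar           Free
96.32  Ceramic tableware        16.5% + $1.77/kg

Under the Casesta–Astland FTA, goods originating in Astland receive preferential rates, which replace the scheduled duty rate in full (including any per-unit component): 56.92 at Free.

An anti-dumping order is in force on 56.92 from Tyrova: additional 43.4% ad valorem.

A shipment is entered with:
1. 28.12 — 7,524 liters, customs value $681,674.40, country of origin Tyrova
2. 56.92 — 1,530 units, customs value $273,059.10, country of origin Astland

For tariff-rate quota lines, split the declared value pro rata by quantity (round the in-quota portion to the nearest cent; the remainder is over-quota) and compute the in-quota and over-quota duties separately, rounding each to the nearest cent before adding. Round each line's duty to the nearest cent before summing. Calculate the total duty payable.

Line 1 (28.12, Tyrova, 7,524 liters, $681,674.40):
Code 28.12 is under a tariff-rate quota (threshold 2,612 liters). In-quota: 2,612 liters at 1%; over-quota: 4,912 liters at 22.5%.
Pro-rata value split: in-quota = $681,674.40 × 2,612/7,524 = $236,647.20; over-quota = $681,674.40 − $236,647.20 = $445,027.20.
In-quota duty = $236,647.20 × 1% = $2,366.47. Over-quota duty = $445,027.20 × 22.5% = $100,131.12.
Line duty = $2,366.47 + $100,131.12 = $102,497.59.
Line 2 (56.92, Astland, 1,530 units, $273,059.10):
Base rate for 56.92 is $4.28/unit.
Origin Astland qualifies under the Casesta–Astland agreement and 56.92 is covered: preferential rate Free applies instead.
The additional-duty order on 56.92 targets Tyrova, not Astland; it does not apply.
Duty = $273,059.10 × 0% = $0.00.
Total = $102,497.59 + $0.00 = $102,497.59.

$102,497.59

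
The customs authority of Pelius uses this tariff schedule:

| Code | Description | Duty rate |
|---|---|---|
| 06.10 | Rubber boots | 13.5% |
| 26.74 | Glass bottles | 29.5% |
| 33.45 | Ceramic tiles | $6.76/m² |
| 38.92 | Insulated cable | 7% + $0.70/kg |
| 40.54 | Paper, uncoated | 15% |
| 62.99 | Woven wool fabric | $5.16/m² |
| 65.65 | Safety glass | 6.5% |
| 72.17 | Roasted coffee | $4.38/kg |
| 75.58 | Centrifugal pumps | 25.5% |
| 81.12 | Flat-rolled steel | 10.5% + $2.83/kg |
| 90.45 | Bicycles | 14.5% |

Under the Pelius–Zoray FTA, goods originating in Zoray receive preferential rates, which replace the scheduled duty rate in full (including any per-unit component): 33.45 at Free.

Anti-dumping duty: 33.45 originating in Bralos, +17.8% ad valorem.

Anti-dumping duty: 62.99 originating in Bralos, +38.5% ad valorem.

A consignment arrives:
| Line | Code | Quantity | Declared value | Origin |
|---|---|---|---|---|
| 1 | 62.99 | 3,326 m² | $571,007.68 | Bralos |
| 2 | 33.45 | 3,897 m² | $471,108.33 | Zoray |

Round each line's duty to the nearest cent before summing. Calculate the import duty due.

$237,000.12

Line 1 (62.99, Bralos, 3,326 m², $571,007.68):
Base rate for 62.99 is $5.16/m².
Additional duty on 62.99 from Bralos: +38.5% ad valorem. Applied ad valorem rate = 38.5%.
Duty = $571,007.68 × 38.5% + 3,326 × $5.16 = $237,000.12.
Line 2 (33.45, Zoray, 3,897 m², $471,108.33):
Base rate for 33.45 is $6.76/m².
Origin Zoray qualifies under the Pelius–Zoray agreement and 33.45 is covered: preferential rate Free applies instead.
The additional-duty order on 33.45 targets Bralos, not Zoray; it does not apply.
Duty = $471,108.33 × 0% = $0.00.
Total = $237,000.12 + $0.00 = $237,000.12.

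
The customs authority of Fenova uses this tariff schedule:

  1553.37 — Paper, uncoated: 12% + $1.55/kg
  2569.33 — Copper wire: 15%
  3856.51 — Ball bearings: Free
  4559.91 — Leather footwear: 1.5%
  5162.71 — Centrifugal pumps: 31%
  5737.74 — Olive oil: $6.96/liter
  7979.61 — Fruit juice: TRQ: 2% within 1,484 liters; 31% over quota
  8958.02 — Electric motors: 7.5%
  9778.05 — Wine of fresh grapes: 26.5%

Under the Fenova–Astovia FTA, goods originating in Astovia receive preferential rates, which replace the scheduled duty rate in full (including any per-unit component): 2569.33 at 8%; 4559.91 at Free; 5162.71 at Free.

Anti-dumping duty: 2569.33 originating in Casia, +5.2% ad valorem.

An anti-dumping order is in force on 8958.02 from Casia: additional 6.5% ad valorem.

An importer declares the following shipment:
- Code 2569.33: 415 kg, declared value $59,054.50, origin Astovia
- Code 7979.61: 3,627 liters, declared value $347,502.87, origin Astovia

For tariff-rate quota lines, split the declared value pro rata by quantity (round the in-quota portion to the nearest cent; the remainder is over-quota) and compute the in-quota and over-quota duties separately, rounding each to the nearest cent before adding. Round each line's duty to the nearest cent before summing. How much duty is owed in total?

Line 1 (2569.33, Astovia, 415 kg, $59,054.50):
Base rate for 2569.33 is 15%.
Origin Astovia qualifies under the Fenova–Astovia agreement and 2569.33 is covered: preferential rate 8% applies instead.
The additional-duty order on 2569.33 targets Casia, not Astovia; it does not apply.
Duty = $59,054.50 × 8% = $4,724.36.
Line 2 (7979.61, Astovia, 3,627 liters, $347,502.87):
Code 7979.61 is under a tariff-rate quota (threshold 1,484 liters). In-quota: 1,484 liters at 2%; over-quota: 2,143 liters at 31%.
Pro-rata value split: in-quota = $347,502.87 × 1,484/3,627 = $142,182.04; over-quota = $347,502.87 − $142,182.04 = $205,320.83.
In-quota duty = $142,182.04 × 2% = $2,843.64. Over-quota duty = $205,320.83 × 31% = $63,649.46.
Line duty = $2,843.64 + $63,649.46 = $66,493.10.
Total = $4,724.36 + $66,493.10 = $71,217.46.

$71,217.46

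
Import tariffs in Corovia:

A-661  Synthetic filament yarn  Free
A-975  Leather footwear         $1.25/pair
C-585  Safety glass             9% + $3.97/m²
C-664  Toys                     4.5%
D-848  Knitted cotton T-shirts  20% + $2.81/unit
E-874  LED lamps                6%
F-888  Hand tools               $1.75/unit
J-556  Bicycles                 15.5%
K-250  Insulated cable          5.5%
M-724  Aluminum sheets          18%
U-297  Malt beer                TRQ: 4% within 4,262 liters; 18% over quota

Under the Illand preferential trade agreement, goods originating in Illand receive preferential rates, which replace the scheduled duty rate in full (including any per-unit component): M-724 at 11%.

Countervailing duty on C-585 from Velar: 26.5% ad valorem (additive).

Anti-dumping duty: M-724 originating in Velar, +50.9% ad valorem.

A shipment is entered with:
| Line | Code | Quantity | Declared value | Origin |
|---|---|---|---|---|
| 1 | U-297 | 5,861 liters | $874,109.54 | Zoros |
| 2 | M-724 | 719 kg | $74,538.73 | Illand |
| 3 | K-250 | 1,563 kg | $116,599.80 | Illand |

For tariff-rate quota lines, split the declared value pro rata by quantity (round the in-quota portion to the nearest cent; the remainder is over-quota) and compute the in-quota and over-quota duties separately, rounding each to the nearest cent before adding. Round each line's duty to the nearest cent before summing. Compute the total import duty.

$82,963.11

Line 1 (U-297, Zoros, 5,861 liters, $874,109.54):
Code U-297 is under a tariff-rate quota (threshold 4,262 liters). In-quota: 4,262 liters at 4%; over-quota: 1,599 liters at 18%.
Pro-rata value split: in-quota = $874,109.54 × 4,262/5,861 = $635,634.68; over-quota = $874,109.54 − $635,634.68 = $238,474.86.
In-quota duty = $635,634.68 × 4% = $25,425.39. Over-quota duty = $238,474.86 × 18% = $42,925.47.
Line duty = $25,425.39 + $42,925.47 = $68,350.86.
Line 2 (M-724, Illand, 719 kg, $74,538.73):
Base rate for M-724 is 18%.
Origin Illand qualifies under the Corovia–Illand agreement and M-724 is covered: preferential rate 11% applies instead.
The additional-duty order on M-724 targets Velar, not Illand; it does not apply.
Duty = $74,538.73 × 11% = $8,199.26.
Line 3 (K-250, Illand, 1,563 kg, $116,599.80):
Base rate for K-250 is 5.5%.
Origin Illand is the FTA partner but K-250 is not on the preference list; base rate stands.
Duty = $116,599.80 × 5.5% = $6,412.99.
Total = $68,350.86 + $8,199.26 + $6,412.99 = $82,963.11.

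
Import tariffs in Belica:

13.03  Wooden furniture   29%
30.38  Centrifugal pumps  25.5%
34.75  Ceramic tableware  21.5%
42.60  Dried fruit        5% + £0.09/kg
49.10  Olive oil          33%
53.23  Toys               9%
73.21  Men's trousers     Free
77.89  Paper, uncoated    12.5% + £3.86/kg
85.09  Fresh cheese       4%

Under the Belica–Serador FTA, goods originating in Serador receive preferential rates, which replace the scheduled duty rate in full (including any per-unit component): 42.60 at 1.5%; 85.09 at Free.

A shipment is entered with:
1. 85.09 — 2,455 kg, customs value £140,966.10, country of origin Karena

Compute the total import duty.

Line 1 (85.09, Karena, 2,455 kg, £140,966.10):
Base rate for 85.09 is 4%.
85.09 has an FTA preferential rate, but origin Karena is not Serador; base rate stands.
Duty = £140,966.10 × 4% = £5,638.64.

£5,638.64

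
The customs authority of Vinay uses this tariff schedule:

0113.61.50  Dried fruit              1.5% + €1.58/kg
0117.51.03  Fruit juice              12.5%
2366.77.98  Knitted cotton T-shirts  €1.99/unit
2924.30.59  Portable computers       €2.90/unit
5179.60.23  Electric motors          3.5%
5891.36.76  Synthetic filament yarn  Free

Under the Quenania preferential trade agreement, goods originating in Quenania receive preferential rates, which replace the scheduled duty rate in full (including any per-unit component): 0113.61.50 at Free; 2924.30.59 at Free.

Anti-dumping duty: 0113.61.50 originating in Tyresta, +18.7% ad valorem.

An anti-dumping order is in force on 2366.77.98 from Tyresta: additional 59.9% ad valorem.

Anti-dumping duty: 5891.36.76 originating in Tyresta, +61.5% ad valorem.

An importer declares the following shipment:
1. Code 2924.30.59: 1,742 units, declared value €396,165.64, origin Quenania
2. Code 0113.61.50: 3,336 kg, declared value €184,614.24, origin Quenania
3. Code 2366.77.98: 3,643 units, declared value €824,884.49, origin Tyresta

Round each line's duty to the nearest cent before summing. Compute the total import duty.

€501,355.38

Line 1 (2924.30.59, Quenania, 1,742 units, €396,165.64):
Base rate for 2924.30.59 is €2.90/unit.
Origin Quenania qualifies under the Vinay–Quenania agreement and 2924.30.59 is covered: preferential rate Free applies instead.
Duty = €396,165.64 × 0% = €0.00.
Line 2 (0113.61.50, Quenania, 3,336 kg, €184,614.24):
Base rate for 0113.61.50 is 1.5% + €1.58/kg.
Origin Quenania qualifies under the Vinay–Quenania agreement and 0113.61.50 is covered: preferential rate Free applies instead.
The additional-duty order on 0113.61.50 targets Tyresta, not Quenania; it does not apply.
Duty = €184,614.24 × 0% = €0.00.
Line 3 (2366.77.98, Tyresta, 3,643 units, €824,884.49):
Base rate for 2366.77.98 is €1.99/unit.
Additional duty on 2366.77.98 from Tyresta: +59.9% ad valorem. Applied ad valorem rate = 59.9%.
Duty = €824,884.49 × 59.9% + 3,643 × €1.99 = €501,355.38.
Total = €0.00 + €0.00 + €501,355.38 = €501,355.38.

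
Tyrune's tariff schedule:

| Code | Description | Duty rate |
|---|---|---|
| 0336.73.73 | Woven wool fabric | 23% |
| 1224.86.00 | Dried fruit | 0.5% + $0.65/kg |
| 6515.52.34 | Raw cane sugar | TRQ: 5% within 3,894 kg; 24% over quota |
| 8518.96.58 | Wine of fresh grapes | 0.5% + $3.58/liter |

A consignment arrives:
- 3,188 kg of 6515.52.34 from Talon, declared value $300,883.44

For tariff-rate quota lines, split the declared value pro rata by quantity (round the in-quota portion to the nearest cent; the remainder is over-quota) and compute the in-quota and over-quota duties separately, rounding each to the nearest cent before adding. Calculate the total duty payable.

$15,044.17

Line 1 (6515.52.34, Talon, 3,188 kg, $300,883.44):
Code 6515.52.34 is under a tariff-rate quota (threshold 3,894 kg). Quantity 3,188 kg is within the quota, so the in-quota rate 5% applies to the full value.
Duty = $300,883.44 × 5% = $15,044.17.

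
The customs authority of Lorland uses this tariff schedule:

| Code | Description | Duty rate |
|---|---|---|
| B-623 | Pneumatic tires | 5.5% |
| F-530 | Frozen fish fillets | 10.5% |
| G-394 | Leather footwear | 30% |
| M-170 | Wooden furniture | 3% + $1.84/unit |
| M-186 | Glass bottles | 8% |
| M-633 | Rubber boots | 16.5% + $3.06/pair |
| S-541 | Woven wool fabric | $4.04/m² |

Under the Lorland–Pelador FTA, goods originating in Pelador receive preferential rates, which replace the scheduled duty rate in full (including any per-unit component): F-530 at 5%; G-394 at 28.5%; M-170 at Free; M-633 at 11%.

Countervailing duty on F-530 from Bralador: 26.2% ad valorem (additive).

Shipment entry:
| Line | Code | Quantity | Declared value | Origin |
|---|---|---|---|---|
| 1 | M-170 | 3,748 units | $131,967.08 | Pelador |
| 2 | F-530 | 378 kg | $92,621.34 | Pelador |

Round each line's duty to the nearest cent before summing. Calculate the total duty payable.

Line 1 (M-170, Pelador, 3,748 units, $131,967.08):
Base rate for M-170 is 3% + $1.84/unit.
Origin Pelador qualifies under the Lorland–Pelador agreement and M-170 is covered: preferential rate Free applies instead.
Duty = $131,967.08 × 0% = $0.00.
Line 2 (F-530, Pelador, 378 kg, $92,621.34):
Base rate for F-530 is 10.5%.
Origin Pelador qualifies under the Lorland–Pelador agreement and F-530 is covered: preferential rate 5% applies instead.
The additional-duty order on F-530 targets Bralador, not Pelador; it does not apply.
Duty = $92,621.34 × 5% = $4,631.07.
Total = $0.00 + $4,631.07 = $4,631.07.

$4,631.07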